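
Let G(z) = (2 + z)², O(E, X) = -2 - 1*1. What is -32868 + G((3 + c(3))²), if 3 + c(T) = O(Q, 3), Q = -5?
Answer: -32747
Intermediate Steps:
O(E, X) = -3 (O(E, X) = -2 - 1 = -3)
c(T) = -6 (c(T) = -3 - 3 = -6)
-32868 + G((3 + c(3))²) = -32868 + (2 + (3 - 6)²)² = -32868 + (2 + (-3)²)² = -32868 + (2 + 9)² = -32868 + 11² = -32868 + 121 = -32747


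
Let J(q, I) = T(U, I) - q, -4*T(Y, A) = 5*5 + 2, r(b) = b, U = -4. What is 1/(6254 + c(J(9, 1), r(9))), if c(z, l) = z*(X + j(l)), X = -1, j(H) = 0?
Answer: 4/25079 ≈ 0.00015950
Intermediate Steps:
T(Y, A) = -27/4 (T(Y, A) = -(5*5 + 2)/4 = -(25 + 2)/4 = -¼*27 = -27/4)
J(q, I) = -27/4 - q
c(z, l) = -z (c(z, l) = z*(-1 + 0) = z*(-1) = -z)
1/(6254 + c(J(9, 1), r(9))) = 1/(6254 - (-27/4 - 1*9)) = 1/(6254 - (-27/4 - 9)) = 1/(6254 - 1*(-63/4)) = 1/(6254 + 63/4) = 1/(25079/4) = 4/25079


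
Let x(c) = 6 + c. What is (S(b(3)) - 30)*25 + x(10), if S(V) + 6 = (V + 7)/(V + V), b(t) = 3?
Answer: -2527/3 ≈ -842.33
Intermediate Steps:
S(V) = -6 + (7 + V)/(2*V) (S(V) = -6 + (V + 7)/(V + V) = -6 + (7 + V)/((2*V)) = -6 + (7 + V)*(1/(2*V)) = -6 + (7 + V)/(2*V))
(S(b(3)) - 30)*25 + x(10) = ((1/2)*(7 - 11*3)/3 - 30)*25 + (6 + 10) = ((1/2)*(1/3)*(7 - 33) - 30)*25 + 16 = ((1/2)*(1/3)*(-26) - 30)*25 + 16 = (-13/3 - 30)*25 + 16 = -103/3*25 + 16 = -2575/3 + 16 = -2527/3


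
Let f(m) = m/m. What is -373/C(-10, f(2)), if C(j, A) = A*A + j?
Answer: 373/9 ≈ 41.444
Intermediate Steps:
f(m) = 1
C(j, A) = j + A² (C(j, A) = A² + j = j + A²)
-373/C(-10, f(2)) = -373/(-10 + 1²) = -373/(-10 + 1) = -373/(-9) = -373*(-⅑) = 373/9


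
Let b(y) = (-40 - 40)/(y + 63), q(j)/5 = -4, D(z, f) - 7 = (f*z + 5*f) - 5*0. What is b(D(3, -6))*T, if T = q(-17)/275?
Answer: 32/121 ≈ 0.26446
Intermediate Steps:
D(z, f) = 7 + 5*f + f*z (D(z, f) = 7 + ((f*z + 5*f) - 5*0) = 7 + ((5*f + f*z) + 0) = 7 + (5*f + f*z) = 7 + 5*f + f*z)
q(j) = -20 (q(j) = 5*(-4) = -20)
T = -4/55 (T = -20/275 = -20*1/275 = -4/55 ≈ -0.072727)
b(y) = -80/(63 + y)
b(D(3, -6))*T = -80/(63 + (7 + 5*(-6) - 6*3))*(-4/55) = -80/(63 + (7 - 30 - 18))*(-4/55) = -80/(63 - 41)*(-4/55) = -80/22*(-4/55) = -80*1/22*(-4/55) = -40/11*(-4/55) = 32/121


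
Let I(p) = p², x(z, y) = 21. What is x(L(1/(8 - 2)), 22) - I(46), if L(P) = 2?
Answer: -2095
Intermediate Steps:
x(L(1/(8 - 2)), 22) - I(46) = 21 - 1*46² = 21 - 1*2116 = 21 - 2116 = -2095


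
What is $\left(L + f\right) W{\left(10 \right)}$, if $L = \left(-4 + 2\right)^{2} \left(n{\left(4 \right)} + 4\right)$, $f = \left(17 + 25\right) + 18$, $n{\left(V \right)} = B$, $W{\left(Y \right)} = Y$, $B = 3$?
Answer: $880$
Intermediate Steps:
$n{\left(V \right)} = 3$
$f = 60$ ($f = 42 + 18 = 60$)
$L = 28$ ($L = \left(-4 + 2\right)^{2} \left(3 + 4\right) = \left(-2\right)^{2} \cdot 7 = 4 \cdot 7 = 28$)
$\left(L + f\right) W{\left(10 \right)} = \left(28 + 60\right) 10 = 88 \cdot 10 = 880$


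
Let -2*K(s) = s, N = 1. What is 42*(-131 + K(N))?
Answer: -5523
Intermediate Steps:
K(s) = -s/2
42*(-131 + K(N)) = 42*(-131 - ½*1) = 42*(-131 - ½) = 42*(-263/2) = -5523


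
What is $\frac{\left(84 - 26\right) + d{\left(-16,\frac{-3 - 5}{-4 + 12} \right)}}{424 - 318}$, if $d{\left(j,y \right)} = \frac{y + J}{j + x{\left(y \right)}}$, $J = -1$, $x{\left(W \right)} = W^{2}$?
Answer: $\frac{436}{795} \approx 0.54843$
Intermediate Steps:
$d{\left(j,y \right)} = \frac{-1 + y}{j + y^{2}}$ ($d{\left(j,y \right)} = \frac{y - 1}{j + y^{2}} = \frac{-1 + y}{j + y^{2}}$)
$\frac{\left(84 - 26\right) + d{\left(-16,\frac{-3 - 5}{-4 + 12} \right)}}{424 - 318} = \frac{\left(84 - 26\right) + \frac{-1 + \frac{-3 - 5}{-4 + 12}}{-16 + \left(\frac{-3 - 5}{-4 + 12}\right)^{2}}}{424 - 318} = \frac{\left(84 - 26\right) + \frac{-1 - \frac{8}{8}}{-16 + \left(- \frac{8}{8}\right)^{2}}}{106} = \left(58 + \frac{-1 - 1}{-16 + \left(\left(-8\right) \frac{1}{8}\right)^{2}}\right) \frac{1}{106} = \left(58 + \frac{-1 - 1}{-16 + \left(-1\right)^{2}}\right) \frac{1}{106} = \left(58 + \frac{1}{-16 + 1} \left(-2\right)\right) \frac{1}{106} = \left(58 + \frac{1}{-15} \left(-2\right)\right) \frac{1}{106} = \left(58 - - \frac{2}{15}\right) \frac{1}{106} = \left(58 + \frac{2}{15}\right) \frac{1}{106} = \frac{872}{15} \cdot \frac{1}{106} = \frac{436}{795}$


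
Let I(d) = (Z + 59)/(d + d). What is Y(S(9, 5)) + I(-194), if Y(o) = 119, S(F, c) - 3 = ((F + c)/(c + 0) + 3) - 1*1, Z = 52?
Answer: 46061/388 ≈ 118.71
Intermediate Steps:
S(F, c) = 5 + (F + c)/c (S(F, c) = 3 + (((F + c)/(c + 0) + 3) - 1*1) = 3 + (((F + c)/c + 3) - 1) = 3 + ((3 + (F + c)/c) - 1) = 3 + (2 + (F + c)/c) = 5 + (F + c)/c)
I(d) = 111/(2*d) (I(d) = (52 + 59)/(d + d) = 111/((2*d)) = 111*(1/(2*d)) = 111/(2*d))
Y(S(9, 5)) + I(-194) = 119 + (111/2)/(-194) = 119 + (111/2)*(-1/194) = 119 - 111/388 = 46061/388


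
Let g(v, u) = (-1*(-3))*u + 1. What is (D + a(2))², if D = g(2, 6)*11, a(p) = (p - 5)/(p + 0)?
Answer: 172225/4 ≈ 43056.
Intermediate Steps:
a(p) = (-5 + p)/p
g(v, u) = 1 + 3*u (g(v, u) = 3*u + 1 = 1 + 3*u)
D = 209 (D = (1 + 3*6)*11 = (1 + 18)*11 = 19*11 = 209)
(D + a(2))² = (209 + (-5 + 2)/2)² = (209 + (½)*(-3))² = (209 - 3/2)² = (415/2)² = 172225/4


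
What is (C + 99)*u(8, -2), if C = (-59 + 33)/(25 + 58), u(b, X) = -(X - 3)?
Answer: 40955/83 ≈ 493.43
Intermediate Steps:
u(b, X) = 3 - X (u(b, X) = -(-3 + X) = 3 - X)
C = -26/83 ≈ -0.31325
(C + 99)*u(8, -2) = (-26/83 + 99)*(3 - 1*(-2)) = 8191*(3 + 2)/83 = (8191/83)*5 = 40955/83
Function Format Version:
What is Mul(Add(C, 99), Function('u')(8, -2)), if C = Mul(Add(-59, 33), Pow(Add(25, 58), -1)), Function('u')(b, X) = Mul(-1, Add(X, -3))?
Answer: Rational(40955, 83) ≈ 493.43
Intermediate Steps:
Function('u')(b, X) = Add(3, Mul(-1, X)) (Function('u')(b, X) = Mul(-1, Add(-3, X)) = Add(3, Mul(-1, X)))
C = Rational(-26, 83) (C = Mul(-26, Pow(83, -1)) = Mul(-26, Rational(1, 83)) = Rational(-26, 83) ≈ -0.31325)
Mul(Add(C, 99), Function('u')(8, -2)) = Mul(Add(Rational(-26, 83), 99), Add(3, Mul(-1, -2))) = Mul(Rational(8191, 83), Add(3, 2)) = Mul(Rational(8191, 83), 5) = Rational(40955, 83)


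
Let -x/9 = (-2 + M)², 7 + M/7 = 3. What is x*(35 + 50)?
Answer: -688500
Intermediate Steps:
M = -28 (M = -49 + 7*3 = -49 + 21 = -28)
x = -8100 (x = -9*(-2 - 28)² = -9*(-30)² = -9*900 = -8100)
x*(35 + 50) = -8100*(35 + 50) = -8100*85 = -688500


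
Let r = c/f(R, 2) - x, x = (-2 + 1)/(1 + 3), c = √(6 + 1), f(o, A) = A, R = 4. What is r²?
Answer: 29/16 + √7/4 ≈ 2.4739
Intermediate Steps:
c = √7 ≈ 2.6458
x = -¼ (x = -1/4 = -1*¼ = -¼ ≈ -0.25000)
r = ¼ + √7/2 (r = √7/2 - 1*(-¼) = √7*(½) + ¼ = √7/2 + ¼ = ¼ + √7/2 ≈ 1.5729)
r² = (¼ + √7/2)²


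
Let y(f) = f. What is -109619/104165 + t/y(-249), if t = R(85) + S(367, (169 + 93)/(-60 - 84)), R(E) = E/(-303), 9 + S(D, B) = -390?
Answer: 52188739/94685985 ≈ 0.55118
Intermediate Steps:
S(D, B) = -399 (S(D, B) = -9 - 390 = -399)
R(E) = -E/303 (R(E) = E*(-1/303) = -E/303)
t = -120982/303 (t = -1/303*85 - 399 = -85/303 - 399 = -120982/303 ≈ -399.28)
-109619/104165 + t/y(-249) = -109619/104165 - 120982/303/(-249) = -109619*1/104165 - 120982/303*(-1/249) = -109619/104165 + 120982/75447 = 52188739/94685985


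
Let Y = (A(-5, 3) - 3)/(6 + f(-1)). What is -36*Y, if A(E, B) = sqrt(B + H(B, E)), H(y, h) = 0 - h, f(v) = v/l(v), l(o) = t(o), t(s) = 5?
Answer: 540/29 - 360*sqrt(2)/29 ≈ 1.0649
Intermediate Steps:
l(o) = 5
f(v) = v/5
H(y, h) = -h
A(E, B) = sqrt(B - E)
Y = -15/29 + 10*sqrt(2)/29 (Y = (sqrt(3 - 1*(-5)) - 3)/(6 + (1/5)*(-1)) = (sqrt(3 + 5) - 3)/(6 - 1/5) = (sqrt(8) - 3)/(29/5) = (2*sqrt(2) - 3)*(5/29) = (-3 + 2*sqrt(2))*(5/29) = -15/29 + 10*sqrt(2)/29 ≈ -0.029582)
-36*Y = -36*(-15/29 + 10*sqrt(2)/29) = 540/29 - 360*sqrt(2)/29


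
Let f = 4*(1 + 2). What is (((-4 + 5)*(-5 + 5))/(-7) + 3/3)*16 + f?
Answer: 28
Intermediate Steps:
f = 12 (f = 4*3 = 12)
(((-4 + 5)*(-5 + 5))/(-7) + 3/3)*16 + f = (((-4 + 5)*(-5 + 5))/(-7) + 3/3)*16 + 12 = ((1*0)*(-⅐) + 3*(⅓))*16 + 12 = (0*(-⅐) + 1)*16 + 12 = (0 + 1)*16 + 12 = 1*16 + 12 = 16 + 12 = 28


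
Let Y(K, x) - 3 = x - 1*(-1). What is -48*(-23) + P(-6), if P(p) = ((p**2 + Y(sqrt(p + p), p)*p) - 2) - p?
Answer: 1156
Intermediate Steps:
Y(K, x) = 4 + x (Y(K, x) = 3 + (x - 1*(-1)) = 3 + (x + 1) = 3 + (1 + x) = 4 + x)
P(p) = -2 + p**2 - p + p*(4 + p) (P(p) = ((p**2 + (4 + p)*p) - 2) - p = ((p**2 + p*(4 + p)) - 2) - p = (-2 + p**2 + p*(4 + p)) - p = -2 + p**2 - p + p*(4 + p))
-48*(-23) + P(-6) = -48*(-23) + (-2 + 2*(-6)**2 + 3*(-6)) = 1104 + (-2 + 2*36 - 18) = 1104 + (-2 + 72 - 18) = 1104 + 52 = 1156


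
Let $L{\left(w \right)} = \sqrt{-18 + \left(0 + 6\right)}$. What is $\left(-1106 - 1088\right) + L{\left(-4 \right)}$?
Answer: $-2194 + 2 i \sqrt{3} \approx -2194.0 + 3.4641 i$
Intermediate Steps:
$L{\left(w \right)} = 2 i \sqrt{3}$ ($L{\left(w \right)} = \sqrt{-18 + 6} = \sqrt{-12} = 2 i \sqrt{3}$)
$\left(-1106 - 1088\right) + L{\left(-4 \right)} = \left(-1106 - 1088\right) + 2 i \sqrt{3} = -2194 + 2 i \sqrt{3}$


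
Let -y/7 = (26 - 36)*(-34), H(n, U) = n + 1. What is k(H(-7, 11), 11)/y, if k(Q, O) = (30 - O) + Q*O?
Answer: 47/2380 ≈ 0.019748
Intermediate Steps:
H(n, U) = 1 + n
k(Q, O) = 30 - O + O*Q (k(Q, O) = (30 - O) + O*Q = 30 - O + O*Q)
y = -2380 (y = -7*(26 - 36)*(-34) = -(-70)*(-34) = -7*340 = -2380)
k(H(-7, 11), 11)/y = (30 - 1*11 + 11*(1 - 7))/(-2380) = (30 - 11 + 11*(-6))*(-1/2380) = (30 - 11 - 66)*(-1/2380) = -47*(-1/2380) = 47/2380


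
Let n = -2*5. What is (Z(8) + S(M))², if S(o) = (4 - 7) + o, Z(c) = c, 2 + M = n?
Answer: 49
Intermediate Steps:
n = -10
M = -12 (M = -2 - 10 = -12)
S(o) = -3 + o
(Z(8) + S(M))² = (8 + (-3 - 12))² = (8 - 15)² = (-7)² = 49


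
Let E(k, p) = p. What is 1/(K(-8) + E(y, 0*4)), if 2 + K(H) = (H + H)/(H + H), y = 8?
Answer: -1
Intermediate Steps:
K(H) = -1 (K(H) = -2 + (H + H)/(H + H) = -2 + (2*H)/((2*H)) = -2 + (2*H)*(1/(2*H)) = -2 + 1 = -1)
1/(K(-8) + E(y, 0*4)) = 1/(-1 + 0*4) = 1/(-1 + 0) = 1/(-1) = -1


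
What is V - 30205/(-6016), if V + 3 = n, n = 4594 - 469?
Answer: 24828157/6016 ≈ 4127.0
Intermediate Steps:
n = 4125
V = 4122 (V = -3 + 4125 = 4122)
V - 30205/(-6016) = 4122 - 30205/(-6016) = 4122 - 30205*(-1)/6016 = 4122 - 1*(-30205/6016) = 4122 + 30205/6016 = 24828157/6016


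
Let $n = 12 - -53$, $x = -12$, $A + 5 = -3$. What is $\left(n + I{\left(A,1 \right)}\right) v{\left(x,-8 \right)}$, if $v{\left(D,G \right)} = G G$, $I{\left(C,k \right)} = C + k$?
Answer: $3712$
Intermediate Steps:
$A = -8$ ($A = -5 - 3 = -8$)
$n = 65$ ($n = 12 + 53 = 65$)
$v{\left(D,G \right)} = G^{2}$
$\left(n + I{\left(A,1 \right)}\right) v{\left(x,-8 \right)} = \left(65 + \left(-8 + 1\right)\right) \left(-8\right)^{2} = \left(65 - 7\right) 64 = 58 \cdot 64 = 3712$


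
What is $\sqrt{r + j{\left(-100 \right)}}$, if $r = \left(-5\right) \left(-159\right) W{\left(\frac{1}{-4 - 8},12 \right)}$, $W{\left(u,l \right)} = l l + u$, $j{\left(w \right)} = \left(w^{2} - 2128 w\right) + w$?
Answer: $\frac{\sqrt{1348455}}{2} \approx 580.62$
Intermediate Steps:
$j{\left(w \right)} = w^{2} - 2127 w$
$W{\left(u,l \right)} = u + l^{2}$ ($W{\left(u,l \right)} = l^{2} + u = u + l^{2}$)
$r = \frac{457655}{4}$ ($r = \left(-5\right) \left(-159\right) \left(\frac{1}{-4 - 8} + 12^{2}\right) = 795 \left(\frac{1}{-12} + 144\right) = 795 \left(- \frac{1}{12} + 144\right) = 795 \cdot \frac{1727}{12} = \frac{457655}{4} \approx 1.1441 \cdot 10^{5}$)
$\sqrt{r + j{\left(-100 \right)}} = \sqrt{\frac{457655}{4} - 100 \left(-2127 - 100\right)} = \sqrt{\frac{457655}{4} - -222700} = \sqrt{\frac{457655}{4} + 222700} = \sqrt{\frac{1348455}{4}} = \frac{\sqrt{1348455}}{2}$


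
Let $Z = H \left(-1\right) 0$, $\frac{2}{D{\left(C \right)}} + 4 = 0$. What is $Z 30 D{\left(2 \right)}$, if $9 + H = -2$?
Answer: $0$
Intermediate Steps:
$H = -11$ ($H = -9 - 2 = -11$)
$D{\left(C \right)} = - \frac{1}{2}$ ($D{\left(C \right)} = \frac{2}{-4 + 0} = \frac{2}{-4} = 2 \left(- \frac{1}{4}\right) = - \frac{1}{2}$)
$Z = 0$ ($Z = \left(-11\right) \left(-1\right) 0 = 11 \cdot 0 = 0$)
$Z 30 D{\left(2 \right)} = 0 \cdot 30 \left(- \frac{1}{2}\right) = 0 \left(- \frac{1}{2}\right) = 0$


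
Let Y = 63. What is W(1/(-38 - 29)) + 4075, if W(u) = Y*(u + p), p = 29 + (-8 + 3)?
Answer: 374266/67 ≈ 5586.1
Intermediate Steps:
p = 24 (p = 29 - 5 = 24)
W(u) = 1512 + 63*u (W(u) = 63*(u + 24) = 63*(24 + u) = 1512 + 63*u)
W(1/(-38 - 29)) + 4075 = (1512 + 63/(-38 - 29)) + 4075 = (1512 + 63/(-67)) + 4075 = (1512 + 63*(-1/67)) + 4075 = (1512 - 63/67) + 4075 = 101241/67 + 4075 = 374266/67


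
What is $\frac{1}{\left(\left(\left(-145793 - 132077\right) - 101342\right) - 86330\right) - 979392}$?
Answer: $- \frac{1}{1444934} \approx -6.9207 \cdot 10^{-7}$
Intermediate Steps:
$\frac{1}{\left(\left(\left(-145793 - 132077\right) - 101342\right) - 86330\right) - 979392} = \frac{1}{\left(\left(-277870 - 101342\right) - 86330\right) - 979392} = \frac{1}{\left(-379212 - 86330\right) - 979392} = \frac{1}{-465542 - 979392} = \frac{1}{-1444934} = - \frac{1}{1444934}$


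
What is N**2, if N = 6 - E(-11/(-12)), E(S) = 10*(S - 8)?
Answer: 212521/36 ≈ 5903.4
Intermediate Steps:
E(S) = -80 + 10*S (E(S) = 10*(-8 + S) = -80 + 10*S)
N = 461/6 (N = 6 - (-80 + 10*(-11/(-12))) = 6 - (-80 + 10*(-11*(-1/12))) = 6 - (-80 + 10*(11/12)) = 6 - (-80 + 55/6) = 6 - 1*(-425/6) = 6 + 425/6 = 461/6 ≈ 76.833)
N**2 = (461/6)**2 = 212521/36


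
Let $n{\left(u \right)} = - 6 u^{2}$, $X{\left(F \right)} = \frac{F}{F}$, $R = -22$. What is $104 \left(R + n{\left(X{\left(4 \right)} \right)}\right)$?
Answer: $-2912$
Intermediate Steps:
$X{\left(F \right)} = 1$
$104 \left(R + n{\left(X{\left(4 \right)} \right)}\right) = 104 \left(-22 - 6 \cdot 1^{2}\right) = 104 \left(-22 - 6\right) = 104 \left(-28\right) = -2912$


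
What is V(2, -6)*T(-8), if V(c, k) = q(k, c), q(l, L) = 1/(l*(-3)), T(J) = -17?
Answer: -17/18 ≈ -0.94444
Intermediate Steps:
q(l, L) = -1/(3*l) (q(l, L) = 1/(-3*l) = -1/(3*l))
V(c, k) = -1/(3*k)
V(2, -6)*T(-8) = -⅓/(-6)*(-17) = -⅓*(-⅙)*(-17) = (1/18)*(-17) = -17/18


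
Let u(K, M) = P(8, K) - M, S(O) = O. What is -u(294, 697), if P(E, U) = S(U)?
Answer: 403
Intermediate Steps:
P(E, U) = U
u(K, M) = K - M
-u(294, 697) = -(294 - 1*697) = -(294 - 697) = -1*(-403) = 403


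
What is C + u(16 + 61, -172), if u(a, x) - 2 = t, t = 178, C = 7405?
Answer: 7585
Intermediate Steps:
u(a, x) = 180 (u(a, x) = 2 + 178 = 180)
C + u(16 + 61, -172) = 7405 + 180 = 7585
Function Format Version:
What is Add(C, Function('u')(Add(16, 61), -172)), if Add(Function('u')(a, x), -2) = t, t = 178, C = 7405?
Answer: 7585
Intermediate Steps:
Function('u')(a, x) = 180 (Function('u')(a, x) = Add(2, 178) = 180)
Add(C, Function('u')(Add(16, 61), -172)) = Add(7405, 180) = 7585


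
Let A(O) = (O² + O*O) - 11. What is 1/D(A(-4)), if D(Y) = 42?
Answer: 1/42 ≈ 0.023810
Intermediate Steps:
A(O) = -11 + 2*O² (A(O) = (O² + O²) - 11 = 2*O² - 11 = -11 + 2*O²)
1/D(A(-4)) = 1/42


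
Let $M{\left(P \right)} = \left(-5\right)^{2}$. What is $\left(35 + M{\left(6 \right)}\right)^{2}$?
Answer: $3600$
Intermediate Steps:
$M{\left(P \right)} = 25$
$\left(35 + M{\left(6 \right)}\right)^{2} = \left(35 + 25\right)^{2} = 60^{2} = 3600$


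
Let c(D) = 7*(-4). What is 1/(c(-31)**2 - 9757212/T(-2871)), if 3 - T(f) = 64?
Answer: 61/9805036 ≈ 6.2213e-6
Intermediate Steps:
c(D) = -28
T(f) = -61 (T(f) = 3 - 1*64 = 3 - 64 = -61)
1/(c(-31)**2 - 9757212/T(-2871)) = 1/((-28)**2 - 9757212/(-61)) = 1/(784 - 9757212*(-1/61)) = 1/(784 + 9757212/61) = 1/(9805036/61) = 61/9805036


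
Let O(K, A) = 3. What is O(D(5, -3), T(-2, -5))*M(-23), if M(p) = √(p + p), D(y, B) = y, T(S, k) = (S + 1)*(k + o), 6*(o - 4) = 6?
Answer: 3*I*√46 ≈ 20.347*I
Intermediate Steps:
o = 5 (o = 4 + (⅙)*6 = 4 + 1 = 5)
T(S, k) = (1 + S)*(5 + k) (T(S, k) = (S + 1)*(k + 5) = (1 + S)*(5 + k))
M(p) = √2*√p (M(p) = √(2*p) = √2*√p)
O(D(5, -3), T(-2, -5))*M(-23) = 3*(√2*√(-23)) = 3*(√2*(I*√23)) = 3*(I*√46) = 3*I*√46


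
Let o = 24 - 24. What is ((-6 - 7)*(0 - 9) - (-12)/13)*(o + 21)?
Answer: 32193/13 ≈ 2476.4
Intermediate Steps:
o = 0
((-6 - 7)*(0 - 9) - (-12)/13)*(o + 21) = ((-6 - 7)*(0 - 9) - (-12)/13)*(0 + 21) = (-13*(-9) - (-12)/13)*21 = (117 - 1*(-12/13))*21 = (117 + 12/13)*21 = (1533/13)*21 = 32193/13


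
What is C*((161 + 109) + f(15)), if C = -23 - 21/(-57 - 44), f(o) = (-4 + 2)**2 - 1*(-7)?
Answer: -646862/101 ≈ -6404.6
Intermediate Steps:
f(o) = 11 (f(o) = (-2)**2 + 7 = 4 + 7 = 11)
C = -2302/101 (C = -23 - 21/(-101) = -23 - 1/101*(-21) = -23 + 21/101 = -2302/101 ≈ -22.792)
C*((161 + 109) + f(15)) = -2302*((161 + 109) + 11)/101 = -2302*(270 + 11)/101 = -2302/101*281 = -646862/101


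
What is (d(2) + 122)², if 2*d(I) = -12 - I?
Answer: 13225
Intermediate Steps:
d(I) = -6 - I/2 (d(I) = (-12 - I)/2 = -6 - I/2)
(d(2) + 122)² = ((-6 - ½*2) + 122)² = ((-6 - 1) + 122)² = (-7 + 122)² = 115² = 13225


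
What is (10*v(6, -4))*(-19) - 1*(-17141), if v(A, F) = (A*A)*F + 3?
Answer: 43931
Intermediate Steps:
v(A, F) = 3 + F*A**2 (v(A, F) = A**2*F + 3 = F*A**2 + 3 = 3 + F*A**2)
(10*v(6, -4))*(-19) - 1*(-17141) = (10*(3 - 4*6**2))*(-19) - 1*(-17141) = (10*(3 - 4*36))*(-19) + 17141 = (10*(3 - 144))*(-19) + 17141 = (10*(-141))*(-19) + 17141 = -1410*(-19) + 17141 = 26790 + 17141 = 43931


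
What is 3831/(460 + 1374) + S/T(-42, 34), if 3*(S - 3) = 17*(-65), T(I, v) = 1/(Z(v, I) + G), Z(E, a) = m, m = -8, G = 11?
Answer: -2006233/1834 ≈ -1093.9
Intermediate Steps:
Z(E, a) = -8
T(I, v) = ⅓ (T(I, v) = 1/(-8 + 11) = 1/3 = ⅓)
S = -1096/3 (S = 3 + (17*(-65))/3 = 3 + (⅓)*(-1105) = 3 - 1105/3 = -1096/3 ≈ -365.33)
3831/(460 + 1374) + S/T(-42, 34) = 3831/(460 + 1374) - 1096/(3*⅓) = 3831/1834 - 1096/3*3 = 3831*(1/1834) - 1096 = 3831/1834 - 1096 = -2006233/1834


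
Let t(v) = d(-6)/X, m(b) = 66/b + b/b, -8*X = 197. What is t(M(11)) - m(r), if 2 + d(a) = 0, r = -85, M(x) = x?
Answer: -2383/16745 ≈ -0.14231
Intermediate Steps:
X = -197/8 (X = -1/8*197 = -197/8 ≈ -24.625)
d(a) = -2 (d(a) = -2 + 0 = -2)
m(b) = 1 + 66/b (m(b) = 66/b + 1 = 1 + 66/b)
t(v) = 16/197 (t(v) = -2/(-197/8) = -2*(-8/197) = 16/197)
t(M(11)) - m(r) = 16/197 - (66 - 85)/(-85) = 16/197 - (-1)*(-19)/85 = 16/197 - 1*19/85 = 16/197 - 19/85 = -2383/16745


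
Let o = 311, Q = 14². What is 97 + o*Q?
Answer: 61053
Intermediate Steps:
Q = 196
97 + o*Q = 97 + 311*196 = 97 + 60956 = 61053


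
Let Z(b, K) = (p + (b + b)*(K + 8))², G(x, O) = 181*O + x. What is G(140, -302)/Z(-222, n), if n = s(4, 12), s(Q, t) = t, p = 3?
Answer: -6058/8755681 ≈ -0.00069189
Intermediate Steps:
n = 12
G(x, O) = x + 181*O
Z(b, K) = (3 + 2*b*(8 + K))² (Z(b, K) = (3 + (b + b)*(K + 8))² = (3 + (2*b)*(8 + K))² = (3 + 2*b*(8 + K))²)
G(140, -302)/Z(-222, n) = (140 + 181*(-302))/((3 + 16*(-222) + 2*12*(-222))²) = (140 - 54662)/((3 - 3552 - 5328)²) = -54522/((-8877)²) = -54522/78801129 = -54522*1/78801129 = -6058/8755681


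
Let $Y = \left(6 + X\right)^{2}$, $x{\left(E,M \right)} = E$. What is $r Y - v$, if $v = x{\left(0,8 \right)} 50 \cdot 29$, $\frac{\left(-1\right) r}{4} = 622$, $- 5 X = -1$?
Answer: $- \frac{2390968}{25} \approx -95639.0$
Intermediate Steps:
$X = \frac{1}{5}$ ($X = \left(- \frac{1}{5}\right) \left(-1\right) = \frac{1}{5} \approx 0.2$)
$r = -2488$ ($r = \left(-4\right) 622 = -2488$)
$Y = \frac{961}{25}$ ($Y = \left(6 + \frac{1}{5}\right)^{2} = \left(\frac{31}{5}\right)^{2} = \frac{961}{25} \approx 38.44$)
$v = 0$ ($v = 0 \cdot 50 \cdot 29 = 0 \cdot 29 = 0$)
$r Y - v = \left(-2488\right) \frac{961}{25} - 0 = - \frac{2390968}{25} + 0 = - \frac{2390968}{25}$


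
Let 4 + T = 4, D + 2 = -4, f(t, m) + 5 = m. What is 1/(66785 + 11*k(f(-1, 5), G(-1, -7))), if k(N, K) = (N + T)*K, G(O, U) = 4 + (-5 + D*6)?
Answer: 1/66785 ≈ 1.4973e-5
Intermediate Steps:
f(t, m) = -5 + m
D = -6 (D = -2 - 4 = -6)
G(O, U) = -37 (G(O, U) = 4 + (-5 - 6*6) = 4 + (-5 - 36) = 4 - 41 = -37)
T = 0 (T = -4 + 4 = 0)
k(N, K) = K*N (k(N, K) = (N + 0)*K = N*K = K*N)
1/(66785 + 11*k(f(-1, 5), G(-1, -7))) = 1/(66785 + 11*(-37*(-5 + 5))) = 1/(66785 + 11*(-37*0)) = 1/(66785 + 11*0) = 1/(66785 + 0) = 1/66785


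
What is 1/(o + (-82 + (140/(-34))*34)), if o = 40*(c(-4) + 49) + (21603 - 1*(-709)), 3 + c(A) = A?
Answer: 1/23770 ≈ 4.2070e-5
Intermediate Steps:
c(A) = -3 + A
o = 23992 (o = 40*((-3 - 4) + 49) + (21603 - 1*(-709)) = 40*(-7 + 49) + (21603 + 709) = 40*42 + 22312 = 1680 + 22312 = 23992)
1/(o + (-82 + (140/(-34))*34)) = 1/(23992 + (-82 + (140/(-34))*34)) = 1/(23992 + (-82 + (140*(-1/34))*34)) = 1/(23992 + (-82 - 70/17*34)) = 1/(23992 + (-82 - 140)) = 1/(23992 - 222) = 1/23770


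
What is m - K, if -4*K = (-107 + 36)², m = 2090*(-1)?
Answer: -3319/4 ≈ -829.75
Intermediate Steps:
m = -2090
K = -5041/4 (K = -(-107 + 36)²/4 = -¼*(-71)² = -¼*5041 = -5041/4 ≈ -1260.3)
m - K = -2090 - 1*(-5041/4) = -2090 + 5041/4 = -3319/4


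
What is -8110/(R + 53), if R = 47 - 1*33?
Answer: -8110/67 ≈ -121.04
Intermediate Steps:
R = 14 (R = 47 - 33 = 14)
-8110/(R + 53) = -8110/(14 + 53) = -8110/67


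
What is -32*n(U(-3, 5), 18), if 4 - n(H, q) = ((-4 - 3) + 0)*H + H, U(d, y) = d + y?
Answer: -512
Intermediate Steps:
n(H, q) = 4 + 6*H (n(H, q) = 4 - (((-4 - 3) + 0)*H + H) = 4 - ((-7 + 0)*H + H) = 4 - (-7*H + H) = 4 - (-6)*H = 4 + 6*H)
-32*n(U(-3, 5), 18) = -32*(4 + 6*(-3 + 5)) = -32*(4 + 6*2) = -32*(4 + 12) = -32*16 = -512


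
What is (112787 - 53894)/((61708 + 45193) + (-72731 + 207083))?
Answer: 58893/241253 ≈ 0.24411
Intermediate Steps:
(112787 - 53894)/((61708 + 45193) + (-72731 + 207083)) = 58893/(106901 + 134352) = 58893/241253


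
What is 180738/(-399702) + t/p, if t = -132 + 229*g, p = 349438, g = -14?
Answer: -5374244210/11639255623 ≈ -0.46173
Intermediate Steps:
t = -3338 (t = -132 + 229*(-14) = -132 - 3206 = -3338)
180738/(-399702) + t/p = 180738/(-399702) - 3338/349438 = 180738*(-1/399702) - 3338*1/349438 = -30123/66617 - 1669/174719 = -5374244210/11639255623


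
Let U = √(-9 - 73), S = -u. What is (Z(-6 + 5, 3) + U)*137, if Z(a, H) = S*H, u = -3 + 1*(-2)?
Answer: 2055 + 137*I*√82 ≈ 2055.0 + 1240.6*I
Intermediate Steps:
u = -5 (u = -3 - 2 = -5)
S = 5 (S = -1*(-5) = 5)
Z(a, H) = 5*H
U = I*√82 (U = √(-82) = I*√82 ≈ 9.0554*I)
(Z(-6 + 5, 3) + U)*137 = (5*3 + I*√82)*137 = (15 + I*√82)*137 = 2055 + 137*I*√82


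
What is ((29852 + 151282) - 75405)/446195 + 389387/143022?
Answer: 188864105503/63815701290 ≈ 2.9595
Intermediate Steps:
((29852 + 151282) - 75405)/446195 + 389387/143022 = (181134 - 75405)*(1/446195) + 389387*(1/143022) = 105729*(1/446195) + 389387/143022 = 105729/446195 + 389387/143022 = 188864105503/63815701290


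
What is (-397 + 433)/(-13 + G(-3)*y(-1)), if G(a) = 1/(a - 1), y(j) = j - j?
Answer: -36/13 ≈ -2.7692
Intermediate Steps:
y(j) = 0
G(a) = 1/(-1 + a)
(-397 + 433)/(-13 + G(-3)*y(-1)) = (-397 + 433)/(-13 + 0/(-1 - 3)) = 36/(-13 + 0/(-4)) = 36/(-13 - ¼*0) = 36/(-13 + 0) = 36/(-13) = 36*(-1/13) = -36/13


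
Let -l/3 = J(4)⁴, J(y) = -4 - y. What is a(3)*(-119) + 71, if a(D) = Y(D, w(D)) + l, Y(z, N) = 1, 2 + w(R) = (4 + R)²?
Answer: 1462224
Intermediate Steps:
w(R) = -2 + (4 + R)²
l = -12288 (l = -3*(-4 - 1*4)⁴ = -3*(-4 - 4)⁴ = -3*(-8)⁴ = -3*4096 = -12288)
a(D) = -12287 (a(D) = 1 - 12288 = -12287)
a(3)*(-119) + 71 = -12287*(-119) + 71 = 1462153 + 71 = 1462224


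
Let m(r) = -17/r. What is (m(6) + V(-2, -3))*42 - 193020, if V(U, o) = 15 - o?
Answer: -192383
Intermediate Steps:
(m(6) + V(-2, -3))*42 - 193020 = (-17/6 + (15 - 1*(-3)))*42 - 193020 = (-17*⅙ + (15 + 3))*42 - 193020 = (-17/6 + 18)*42 - 193020 = (91/6)*42 - 193020 = 637 - 193020 = -192383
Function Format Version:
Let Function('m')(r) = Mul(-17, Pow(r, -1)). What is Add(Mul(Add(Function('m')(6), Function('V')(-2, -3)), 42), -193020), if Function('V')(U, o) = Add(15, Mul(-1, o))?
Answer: -192383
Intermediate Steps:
Add(Mul(Add(Function('m')(6), Function('V')(-2, -3)), 42), -193020) = Add(Mul(Add(Mul(-17, Pow(6, -1)), Add(15, Mul(-1, -3))), 42), -193020) = Add(Mul(Add(Mul(-17, Rational(1, 6)), Add(15, 3)), 42), -193020) = Add(Mul(Add(Rational(-17, 6), 18), 42), -193020) = Add(Mul(Rational(91, 6), 42), -193020) = Add(637, -193020) = -192383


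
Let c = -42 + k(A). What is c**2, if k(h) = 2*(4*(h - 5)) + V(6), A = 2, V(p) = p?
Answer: 3600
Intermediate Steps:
k(h) = -34 + 8*h (k(h) = 2*(4*(h - 5)) + 6 = 2*(4*(-5 + h)) + 6 = 2*(-20 + 4*h) + 6 = (-40 + 8*h) + 6 = -34 + 8*h)
c = -60 (c = -42 + (-34 + 8*2) = -42 + (-34 + 16) = -42 - 18 = -60)
c**2 = (-60)**2 = 3600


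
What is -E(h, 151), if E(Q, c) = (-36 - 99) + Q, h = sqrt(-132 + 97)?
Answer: 135 - I*sqrt(35) ≈ 135.0 - 5.9161*I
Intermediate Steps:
h = I*sqrt(35) (h = sqrt(-35) = I*sqrt(35) ≈ 5.9161*I)
E(Q, c) = -135 + Q
-E(h, 151) = -(-135 + I*sqrt(35)) = 135 - I*sqrt(35)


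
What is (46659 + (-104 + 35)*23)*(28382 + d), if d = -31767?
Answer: -152568720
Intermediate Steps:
(46659 + (-104 + 35)*23)*(28382 + d) = (46659 + (-104 + 35)*23)*(28382 - 31767) = (46659 - 69*23)*(-3385) = (46659 - 1587)*(-3385) = 45072*(-3385) = -152568720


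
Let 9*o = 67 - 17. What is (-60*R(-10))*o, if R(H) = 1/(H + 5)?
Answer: 200/3 ≈ 66.667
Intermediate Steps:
R(H) = 1/(5 + H)
o = 50/9 (o = (67 - 17)/9 = (1/9)*50 = 50/9 ≈ 5.5556)
(-60*R(-10))*o = -60/(5 - 10)*(50/9) = -60/(-5)*(50/9) = -60*(-1/5)*(50/9) = 12*(50/9) = 200/3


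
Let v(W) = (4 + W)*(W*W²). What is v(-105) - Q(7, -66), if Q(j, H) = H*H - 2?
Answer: 116915771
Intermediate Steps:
v(W) = W³*(4 + W) (v(W) = (4 + W)*W³ = W³*(4 + W))
Q(j, H) = -2 + H² (Q(j, H) = H² - 2 = -2 + H²)
v(-105) - Q(7, -66) = (-105)³*(4 - 105) - (-2 + (-66)²) = -1157625*(-101) - (-2 + 4356) = 116920125 - 1*4354 = 116920125 - 4354 = 116915771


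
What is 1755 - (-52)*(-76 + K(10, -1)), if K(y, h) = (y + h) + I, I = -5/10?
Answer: -1755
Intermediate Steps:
I = -½ (I = -5*⅒ = -½ ≈ -0.50000)
K(y, h) = -½ + h + y (K(y, h) = (y + h) - ½ = (h + y) - ½ = -½ + h + y)
1755 - (-52)*(-76 + K(10, -1)) = 1755 - (-52)*(-76 + (-½ - 1 + 10)) = 1755 - (-52)*(-76 + 17/2) = 1755 - (-52)*(-135)/2 = 1755 - 1*3510 = 1755 - 3510 = -1755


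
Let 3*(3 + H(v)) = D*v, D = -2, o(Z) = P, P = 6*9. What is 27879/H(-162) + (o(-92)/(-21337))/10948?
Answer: 155058667327/583993690 ≈ 265.51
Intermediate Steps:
P = 54
o(Z) = 54
H(v) = -3 - 2*v/3 (H(v) = -3 + (-2*v)/3 = -3 - 2*v/3)
27879/H(-162) + (o(-92)/(-21337))/10948 = 27879/(-3 - 2/3*(-162)) + (54/(-21337))/10948 = 27879/(-3 + 108) + (54*(-1/21337))*(1/10948) = 27879/105 - 54/21337*1/10948 = 27879*(1/105) - 27/116798738 = 9293/35 - 27/116798738 = 155058667327/583993690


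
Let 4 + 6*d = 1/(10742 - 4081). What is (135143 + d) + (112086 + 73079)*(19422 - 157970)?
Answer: -341763990509075/13322 ≈ -2.5654e+10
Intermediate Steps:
d = -8881/13322 (d = -⅔ + 1/(6*(10742 - 4081)) = -⅔ + (⅙)/6661 = -⅔ + (⅙)*(1/6661) = -⅔ + 1/39966 = -8881/13322 ≈ -0.66664)
(135143 + d) + (112086 + 73079)*(19422 - 157970) = (135143 - 8881/13322) + (112086 + 73079)*(19422 - 157970) = 1800366165/13322 + 185165*(-138548) = 1800366165/13322 - 25654240420 = -341763990509075/13322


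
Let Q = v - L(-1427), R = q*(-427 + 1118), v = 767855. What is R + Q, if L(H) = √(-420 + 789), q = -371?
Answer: 511494 - 3*√41 ≈ 5.1148e+5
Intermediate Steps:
L(H) = 3*√41 (L(H) = √369 = 3*√41)
R = -256361 (R = -371*(-427 + 1118) = -371*691 = -256361)
Q = 767855 - 3*√41 ≈ 7.6784e+5
R + Q = -256361 + (767855 - 3*√41) = 511494 - 3*√41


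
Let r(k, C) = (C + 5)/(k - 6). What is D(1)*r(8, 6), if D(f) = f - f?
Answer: 0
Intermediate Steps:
D(f) = 0
r(k, C) = (5 + C)/(-6 + k)
D(1)*r(8, 6) = 0*((5 + 6)/(-6 + 8)) = 0*(11/2) = 0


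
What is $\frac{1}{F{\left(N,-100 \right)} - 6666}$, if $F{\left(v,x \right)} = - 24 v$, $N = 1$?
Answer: $- \frac{1}{6690} \approx -0.00014948$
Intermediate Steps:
$\frac{1}{F{\left(N,-100 \right)} - 6666} = \frac{1}{\left(-24\right) 1 - 6666} = \frac{1}{-24 - 6666} = \frac{1}{-6690} = - \frac{1}{6690}$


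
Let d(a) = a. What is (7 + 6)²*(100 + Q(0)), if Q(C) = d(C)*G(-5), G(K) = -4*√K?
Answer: 16900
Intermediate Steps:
Q(C) = -4*I*C*√5 (Q(C) = C*(-4*I*√5) = -4*I*C*√5)
(7 + 6)²*(100 + Q(0)) = (7 + 6)²*(100 - 4*I*0*√5) = 13²*(100 + 0) = 169*100 = 16900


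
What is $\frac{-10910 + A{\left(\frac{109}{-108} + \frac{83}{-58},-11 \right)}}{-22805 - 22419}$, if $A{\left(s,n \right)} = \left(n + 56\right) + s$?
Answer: $\frac{34036823}{141641568} \approx 0.2403$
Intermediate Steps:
$A{\left(s,n \right)} = 56 + n + s$ ($A{\left(s,n \right)} = \left(56 + n\right) + s = 56 + n + s$)
$\frac{-10910 + A{\left(\frac{109}{-108} + \frac{83}{-58},-11 \right)}}{-22805 - 22419} = \frac{-10910 + \left(56 - 11 + \left(\frac{109}{-108} + \frac{83}{-58}\right)\right)}{-22805 - 22419} = \frac{-10910 + \left(56 - 11 + \left(109 \left(- \frac{1}{108}\right) + 83 \left(- \frac{1}{58}\right)\right)\right)}{-45224} = \left(-10910 - - \frac{133297}{3132}\right) \left(- \frac{1}{45224}\right) = \left(-10910 + \frac{133297}{3132}\right) \left(- \frac{1}{45224}\right) = \left(- \frac{34036823}{3132}\right) \left(- \frac{1}{45224}\right) = \frac{34036823}{141641568}$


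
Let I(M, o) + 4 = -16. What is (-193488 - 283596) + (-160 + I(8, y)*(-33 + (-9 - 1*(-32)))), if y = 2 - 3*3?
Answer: -477044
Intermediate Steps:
y = -7 (y = 2 - 9 = -7)
I(M, o) = -20 (I(M, o) = -4 - 16 = -20)
(-193488 - 283596) + (-160 + I(8, y)*(-33 + (-9 - 1*(-32)))) = (-193488 - 283596) + (-160 - 20*(-33 + (-9 - 1*(-32)))) = -477084 + (-160 - 20*(-33 + (-9 + 32))) = -477084 + (-160 - 20*(-33 + 23)) = -477084 + (-160 - 20*(-10)) = -477084 + (-160 + 200) = -477084 + 40 = -477044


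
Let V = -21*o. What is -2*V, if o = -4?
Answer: -168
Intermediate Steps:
V = 84 (V = -21*(-4) = 84)
-2*V = -2*84 = -168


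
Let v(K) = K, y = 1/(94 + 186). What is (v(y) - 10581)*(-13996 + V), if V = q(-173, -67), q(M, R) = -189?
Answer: 8405120323/56 ≈ 1.5009e+8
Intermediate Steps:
y = 1/280 ≈ 0.0035714
V = -189
(v(y) - 10581)*(-13996 + V) = (1/280 - 10581)*(-13996 - 189) = -2962679/280*(-14185) = 8405120323/56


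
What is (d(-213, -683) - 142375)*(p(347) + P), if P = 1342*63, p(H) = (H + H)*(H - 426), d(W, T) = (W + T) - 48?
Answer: -4259440680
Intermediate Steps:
d(W, T) = -48 + T + W (d(W, T) = (T + W) - 48 = -48 + T + W)
p(H) = 2*H*(-426 + H) (p(H) = (2*H)*(-426 + H) = 2*H*(-426 + H))
P = 84546
(d(-213, -683) - 142375)*(p(347) + P) = ((-48 - 683 - 213) - 142375)*(2*347*(-426 + 347) + 84546) = (-944 - 142375)*(2*347*(-79) + 84546) = -143319*(-54826 + 84546) = -143319*29720 = -4259440680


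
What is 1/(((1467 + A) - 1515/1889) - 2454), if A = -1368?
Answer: -1889/4450110 ≈ -0.00042448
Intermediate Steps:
1/(((1467 + A) - 1515/1889) - 2454) = 1/(((1467 - 1368) - 1515/1889) - 2454) = 1/((99 - 1515*1/1889) - 2454) = 1/((99 - 1515/1889) - 2454) = 1/(185496/1889 - 2454) = 1/(-4450110/1889) = -1889/4450110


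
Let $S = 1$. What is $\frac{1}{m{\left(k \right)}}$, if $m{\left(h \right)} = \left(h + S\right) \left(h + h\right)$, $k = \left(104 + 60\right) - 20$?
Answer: $\frac{1}{41760} \approx 2.3946 \cdot 10^{-5}$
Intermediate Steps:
$k = 144$ ($k = 164 + \left(-43 + 23\right) = 164 - 20 = 144$)
$m{\left(h \right)} = 2 h \left(1 + h\right)$ ($m{\left(h \right)} = \left(h + 1\right) \left(h + h\right) = \left(1 + h\right) 2 h = 2 h \left(1 + h\right)$)
$\frac{1}{m{\left(k \right)}} = \frac{1}{2 \cdot 144 \left(1 + 144\right)} = \frac{1}{2 \cdot 144 \cdot 145} = \frac{1}{41760}$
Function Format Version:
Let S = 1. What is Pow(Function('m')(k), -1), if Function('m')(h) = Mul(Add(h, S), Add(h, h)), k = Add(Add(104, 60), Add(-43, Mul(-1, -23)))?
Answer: Rational(1, 41760) ≈ 2.3946e-5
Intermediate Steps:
k = 144 (k = Add(164, Add(-43, 23)) = Add(164, -20) = 144)
Function('m')(h) = Mul(2, h, Add(1, h)) (Function('m')(h) = Mul(Add(h, 1), Add(h, h)) = Mul(Add(1, h), Mul(2, h)) = Mul(2, h, Add(1, h)))
Pow(Function('m')(k), -1) = Pow(Mul(2, 144, Add(1, 144)), -1) = Pow(Mul(2, 144, 145), -1) = Pow(41760, -1) = Rational(1, 41760)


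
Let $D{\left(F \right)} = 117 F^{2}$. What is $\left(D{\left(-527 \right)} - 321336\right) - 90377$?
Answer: $32082580$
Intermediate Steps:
$\left(D{\left(-527 \right)} - 321336\right) - 90377 = \left(117 \left(-527\right)^{2} - 321336\right) - 90377 = \left(117 \cdot 277729 - 321336\right) - 90377 = \left(32494293 - 321336\right) - 90377 = 32172957 - 90377 = 32082580$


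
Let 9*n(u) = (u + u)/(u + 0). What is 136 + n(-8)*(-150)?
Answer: 308/3 ≈ 102.67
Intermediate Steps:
n(u) = 2/9 (n(u) = ((u + u)/(u + 0))/9 = ((2*u)/u)/9 = (1/9)*2 = 2/9)
136 + n(-8)*(-150) = 136 + (2/9)*(-150) = 136 - 100/3 = 308/3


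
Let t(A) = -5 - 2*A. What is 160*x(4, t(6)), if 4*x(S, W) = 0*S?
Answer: 0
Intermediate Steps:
x(S, W) = 0 (x(S, W) = (0*S)/4 = (1/4)*0 = 0)
160*x(4, t(6)) = 160*0 = 0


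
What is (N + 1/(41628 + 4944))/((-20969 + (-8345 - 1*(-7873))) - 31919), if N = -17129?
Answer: 797731787/2485081920 ≈ 0.32101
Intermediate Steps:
(N + 1/(41628 + 4944))/((-20969 + (-8345 - 1*(-7873))) - 31919) = (-17129 + 1/(41628 + 4944))/((-20969 + (-8345 - 1*(-7873))) - 31919) = (-17129 + 1/46572)/((-20969 + (-8345 + 7873)) - 31919) = (-17129 + 1/46572)/((-20969 - 472) - 31919) = -797731787/(46572*(-21441 - 31919)) = -797731787/46572/(-53360) = -797731787/46572*(-1/53360) = 797731787/2485081920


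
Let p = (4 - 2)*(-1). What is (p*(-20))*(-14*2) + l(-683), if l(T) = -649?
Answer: -1769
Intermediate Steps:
p = -2 (p = 2*(-1) = -2)
(p*(-20))*(-14*2) + l(-683) = (-2*(-20))*(-14*2) - 649 = 40*(-28) - 649 = -1120 - 649 = -1769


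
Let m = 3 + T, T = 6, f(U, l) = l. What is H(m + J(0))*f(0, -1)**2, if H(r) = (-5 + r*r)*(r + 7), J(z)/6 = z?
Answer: 1216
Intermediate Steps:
J(z) = 6*z
m = 9 (m = 3 + 6 = 9)
H(r) = (-5 + r**2)*(7 + r)
H(m + J(0))*f(0, -1)**2 = (-35 + (9 + 6*0)**3 - 5*(9 + 6*0) + 7*(9 + 6*0)**2)*(-1)**2 = (-35 + (9 + 0)**3 - 5*(9 + 0) + 7*(9 + 0)**2)*1 = (-35 + 9**3 - 5*9 + 7*9**2)*1 = (-35 + 729 - 45 + 7*81)*1 = (-35 + 729 - 45 + 567)*1 = 1216*1 = 1216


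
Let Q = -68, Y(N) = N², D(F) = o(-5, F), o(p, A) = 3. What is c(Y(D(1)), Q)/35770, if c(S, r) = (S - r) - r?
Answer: 29/7154 ≈ 0.0040537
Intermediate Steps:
D(F) = 3
c(S, r) = S - 2*r
c(Y(D(1)), Q)/35770 = (3² - 2*(-68))/35770 = (9 + 136)*(1/35770) = 145*(1/35770) = 29/7154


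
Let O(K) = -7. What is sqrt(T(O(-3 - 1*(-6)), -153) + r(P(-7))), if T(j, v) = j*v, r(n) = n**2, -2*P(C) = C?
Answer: sqrt(4333)/2 ≈ 32.913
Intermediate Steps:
P(C) = -C/2
sqrt(T(O(-3 - 1*(-6)), -153) + r(P(-7))) = sqrt(-7*(-153) + (-1/2*(-7))**2) = sqrt(1071 + (7/2)**2) = sqrt(1071 + 49/4) = sqrt(4333/4) = sqrt(4333)/2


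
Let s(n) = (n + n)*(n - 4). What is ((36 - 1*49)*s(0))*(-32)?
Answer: 0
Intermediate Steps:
s(n) = 2*n*(-4 + n) (s(n) = (2*n)*(-4 + n) = 2*n*(-4 + n))
((36 - 1*49)*s(0))*(-32) = ((36 - 1*49)*(2*0*(-4 + 0)))*(-32) = ((36 - 49)*(2*0*(-4)))*(-32) = -13*0*(-32) = 0*(-32) = 0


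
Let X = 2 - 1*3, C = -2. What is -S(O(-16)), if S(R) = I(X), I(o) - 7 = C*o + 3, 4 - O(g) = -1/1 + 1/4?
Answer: -12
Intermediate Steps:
X = -1 (X = 2 - 3 = -1)
O(g) = 19/4 (O(g) = 4 - (-1/1 + 1/4) = 4 - (-1*1 + 1*(1/4)) = 4 - (-1 + 1/4) = 4 - 1*(-3/4) = 4 + 3/4 = 19/4)
I(o) = 10 - 2*o (I(o) = 7 + (-2*o + 3) = 7 + (3 - 2*o) = 10 - 2*o)
S(R) = 12 (S(R) = 10 - 2*(-1) = 10 + 2 = 12)
-S(O(-16)) = -1*12 = -12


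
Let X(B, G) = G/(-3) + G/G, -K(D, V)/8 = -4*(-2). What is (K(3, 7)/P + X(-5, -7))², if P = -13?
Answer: 103684/1521 ≈ 68.168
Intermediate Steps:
K(D, V) = -64 (K(D, V) = -(-32)*(-2) = -8*8 = -64)
X(B, G) = 1 - G/3 (X(B, G) = G*(-⅓) + 1 = -G/3 + 1 = 1 - G/3)
(K(3, 7)/P + X(-5, -7))² = (-64/(-13) + (1 - ⅓*(-7)))² = (-64*(-1/13) + (1 + 7/3))² = (64/13 + 10/3)² = (322/39)² = 103684/1521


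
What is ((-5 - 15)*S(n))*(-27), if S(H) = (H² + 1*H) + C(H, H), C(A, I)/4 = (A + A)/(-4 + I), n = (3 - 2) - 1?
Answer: 0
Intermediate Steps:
n = 0 (n = 1 - 1 = 0)
C(A, I) = 8*A/(-4 + I) (C(A, I) = 4*((A + A)/(-4 + I)) = 4*((2*A)/(-4 + I)) = 4*(2*A/(-4 + I)) = 8*A/(-4 + I))
S(H) = H + H² + 8*H/(-4 + H) (S(H) = (H² + 1*H) + 8*H/(-4 + H) = (H² + H) + 8*H/(-4 + H) = (H + H²) + 8*H/(-4 + H) = H + H² + 8*H/(-4 + H))
((-5 - 15)*S(n))*(-27) = ((-5 - 15)*(0*(8 + (1 + 0)*(-4 + 0))/(-4 + 0)))*(-27) = -0*(8 + 1*(-4))/(-4)*(-27) = -0*(-1)*(8 - 4)/4*(-27) = -0*(-1)*4/4*(-27) = -20*0*(-27) = 0*(-27) = 0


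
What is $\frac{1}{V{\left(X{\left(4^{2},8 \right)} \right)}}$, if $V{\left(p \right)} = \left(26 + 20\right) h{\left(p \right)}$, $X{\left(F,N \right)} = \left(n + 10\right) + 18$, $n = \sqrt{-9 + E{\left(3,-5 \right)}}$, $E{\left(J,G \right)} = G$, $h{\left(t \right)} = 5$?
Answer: $\frac{1}{230} \approx 0.0043478$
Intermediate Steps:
$n = i \sqrt{14}$ ($n = \sqrt{-9 - 5} = \sqrt{-14} = i \sqrt{14} \approx 3.7417 i$)
$X{\left(F,N \right)} = 28 + i \sqrt{14}$ ($X{\left(F,N \right)} = \left(i \sqrt{14} + 10\right) + 18 = \left(10 + i \sqrt{14}\right) + 18 = 28 + i \sqrt{14}$)
$V{\left(p \right)} = 230$ ($V{\left(p \right)} = \left(26 + 20\right) 5 = 46 \cdot 5 = 230$)
$\frac{1}{V{\left(X{\left(4^{2},8 \right)} \right)}} = \frac{1}{230}$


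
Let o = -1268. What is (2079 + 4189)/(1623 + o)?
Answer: 6268/355 ≈ 17.656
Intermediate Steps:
(2079 + 4189)/(1623 + o) = (2079 + 4189)/(1623 - 1268) = 6268/355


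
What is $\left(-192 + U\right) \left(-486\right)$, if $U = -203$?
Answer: $191970$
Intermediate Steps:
$\left(-192 + U\right) \left(-486\right) = \left(-192 - 203\right) \left(-486\right) = \left(-395\right) \left(-486\right) = 191970$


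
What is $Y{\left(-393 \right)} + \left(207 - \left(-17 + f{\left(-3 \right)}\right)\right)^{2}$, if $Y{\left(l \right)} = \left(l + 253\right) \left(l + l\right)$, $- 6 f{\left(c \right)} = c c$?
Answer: $\frac{643561}{4} \approx 1.6089 \cdot 10^{5}$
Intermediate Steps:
$f{\left(c \right)} = - \frac{c^{2}}{6}$ ($f{\left(c \right)} = - \frac{c c}{6} = - \frac{c^{2}}{6}$)
$Y{\left(l \right)} = 2 l \left(253 + l\right)$ ($Y{\left(l \right)} = \left(253 + l\right) 2 l = 2 l \left(253 + l\right)$)
$Y{\left(-393 \right)} + \left(207 - \left(-17 + f{\left(-3 \right)}\right)\right)^{2} = 2 \left(-393\right) \left(253 - 393\right) + \left(207 + \left(17 - - \frac{\left(-3\right)^{2}}{6}\right)\right)^{2} = 2 \left(-393\right) \left(-140\right) + \left(207 + \left(17 - \left(- \frac{1}{6}\right) 9\right)\right)^{2} = 110040 + \left(207 + \left(17 - - \frac{3}{2}\right)\right)^{2} = 110040 + \left(207 + \left(17 + \frac{3}{2}\right)\right)^{2} = 110040 + \left(207 + \frac{37}{2}\right)^{2} = 110040 + \left(\frac{451}{2}\right)^{2} = 110040 + \frac{203401}{4} = \frac{643561}{4}$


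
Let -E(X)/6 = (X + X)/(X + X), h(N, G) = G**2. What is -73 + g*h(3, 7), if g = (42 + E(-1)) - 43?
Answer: -416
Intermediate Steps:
E(X) = -6 (E(X) = -6*(X + X)/(X + X) = -6*2*X/(2*X) = -6*2*X*1/(2*X) = -6*1 = -6)
g = -7 (g = (42 - 6) - 43 = 36 - 43 = -7)
-73 + g*h(3, 7) = -73 - 7*7**2 = -73 - 7*49 = -73 - 343 = -416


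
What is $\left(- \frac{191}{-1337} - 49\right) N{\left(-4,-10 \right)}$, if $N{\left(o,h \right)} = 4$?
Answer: $- \frac{1368}{7} \approx -195.43$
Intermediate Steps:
$\left(- \frac{191}{-1337} - 49\right) N{\left(-4,-10 \right)} = \left(- \frac{191}{-1337} - 49\right) 4 = \left(\left(-191\right) \left(- \frac{1}{1337}\right) - 49\right) 4 = \left(\frac{1}{7} - 49\right) 4 = \left(- \frac{342}{7}\right) 4 = - \frac{1368}{7}$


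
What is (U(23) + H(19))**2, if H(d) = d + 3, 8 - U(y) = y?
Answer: 49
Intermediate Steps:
U(y) = 8 - y
H(d) = 3 + d
(U(23) + H(19))**2 = ((8 - 1*23) + (3 + 19))**2 = ((8 - 23) + 22)**2 = (-15 + 22)**2 = 7**2 = 49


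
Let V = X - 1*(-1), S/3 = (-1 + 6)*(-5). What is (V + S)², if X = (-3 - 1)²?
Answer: 3364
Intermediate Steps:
X = 16 (X = (-4)² = 16)
S = -75 (S = 3*((-1 + 6)*(-5)) = 3*(5*(-5)) = 3*(-25) = -75)
V = 17 (V = 16 - 1*(-1) = 16 + 1 = 17)
(V + S)² = (17 - 75)² = (-58)² = 3364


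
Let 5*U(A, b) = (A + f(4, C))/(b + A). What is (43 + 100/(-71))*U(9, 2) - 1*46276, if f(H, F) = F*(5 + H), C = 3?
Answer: -180601472/3905 ≈ -46249.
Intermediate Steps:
U(A, b) = (27 + A)/(5*(A + b)) (U(A, b) = ((A + 3*(5 + 4))/(b + A))/5 = ((A + 3*9)/(A + b))/5 = ((A + 27)/(A + b))/5 = ((27 + A)/(A + b))/5 = (27 + A)/(5*(A + b)))
(43 + 100/(-71))*U(9, 2) - 1*46276 = (43 + 100/(-71))*((27 + 9)/(5*(9 + 2))) - 1*46276 = (43 + 100*(-1/71))*((1/5)*36/11) - 46276 = (43 - 100/71)*((1/5)*(1/11)*36) - 46276 = (2953/71)*(36/55) - 46276 = 106308/3905 - 46276 = -180601472/3905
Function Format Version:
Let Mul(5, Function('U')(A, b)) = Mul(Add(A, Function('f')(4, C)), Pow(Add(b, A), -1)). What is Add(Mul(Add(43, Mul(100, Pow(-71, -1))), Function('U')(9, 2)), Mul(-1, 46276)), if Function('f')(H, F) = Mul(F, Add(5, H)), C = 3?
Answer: Rational(-180601472, 3905) ≈ -46249.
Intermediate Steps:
Function('U')(A, b) = Mul(Rational(1, 5), Pow(Add(A, b), -1), Add(27, A)) (Function('U')(A, b) = Mul(Rational(1, 5), Mul(Add(A, Mul(3, Add(5, 4))), Pow(Add(b, A), -1))) = Mul(Rational(1, 5), Mul(Add(A, Mul(3, 9)), Pow(Add(A, b), -1))) = Mul(Rational(1, 5), Mul(Add(A, 27), Pow(Add(A, b), -1))) = Mul(Rational(1, 5), Mul(Add(27, A), Pow(Add(A, b), -1))) = Mul(Rational(1, 5), Mul(Pow(Add(A, b), -1), Add(27, A))) = Mul(Rational(1, 5), Pow(Add(A, b), -1), Add(27, A)))
Add(Mul(Add(43, Mul(100, Pow(-71, -1))), Function('U')(9, 2)), Mul(-1, 46276)) = Add(Mul(Add(43, Mul(100, Pow(-71, -1))), Mul(Rational(1, 5), Pow(Add(9, 2), -1), Add(27, 9))), Mul(-1, 46276)) = Add(Mul(Add(43, Mul(100, Rational(-1, 71))), Mul(Rational(1, 5), Pow(11, -1), 36)), -46276) = Add(Mul(Add(43, Rational(-100, 71)), Mul(Rational(1, 5), Rational(1, 11), 36)), -46276) = Add(Mul(Rational(2953, 71), Rational(36, 55)), -46276) = Add(Rational(106308, 3905), -46276) = Rational(-180601472, 3905)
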